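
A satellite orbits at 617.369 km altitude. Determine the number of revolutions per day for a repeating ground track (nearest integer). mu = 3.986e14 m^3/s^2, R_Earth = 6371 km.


r = 6.988369e+06 m
T = 2*pi*sqrt(r^3/mu) = 5813.9992 s = 96.9000 min
revs/day = 1440 / 96.9000 = 14.8607
Rounded: 15 revolutions per day

15 revolutions per day


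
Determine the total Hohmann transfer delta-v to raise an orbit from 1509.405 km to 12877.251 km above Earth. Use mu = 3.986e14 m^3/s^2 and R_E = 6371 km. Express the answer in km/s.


r1 = 7880.4050 km = 7.880405e+06 m
r2 = 19248.2510 km = 1.9248251e+07 m
dv1 = sqrt(mu/r1)*(sqrt(2*r2/(r1+r2)) - 1) = 1360.0530 m/s
dv2 = sqrt(mu/r2)*(1 - sqrt(2*r1/(r1+r2))) = 1082.0941 m/s
total dv = |dv1| + |dv2| = 1360.0530 + 1082.0941 = 2442.1472 m/s = 2.4421 km/s

2.4421 km/s


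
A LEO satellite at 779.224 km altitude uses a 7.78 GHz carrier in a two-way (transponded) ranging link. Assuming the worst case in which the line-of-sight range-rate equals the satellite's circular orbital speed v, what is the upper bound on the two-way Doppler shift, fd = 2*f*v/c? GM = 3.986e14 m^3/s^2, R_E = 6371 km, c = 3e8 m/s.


r = 7.150224e+06 m
v = sqrt(mu/r) = 7466.3582 m/s (worst-case radial velocity)
f = 7.78 GHz = 7.78e+09 Hz
fd = 2*f*v/c = 2*7.78e+09*7466.3582/3.0e+08
fd = 387255.1138 Hz

387255.1138 Hz


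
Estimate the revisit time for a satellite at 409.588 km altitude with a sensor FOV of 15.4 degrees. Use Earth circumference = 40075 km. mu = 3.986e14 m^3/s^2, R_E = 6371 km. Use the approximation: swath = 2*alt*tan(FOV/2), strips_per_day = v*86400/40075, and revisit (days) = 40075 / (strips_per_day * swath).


swath = 2*409.588*tan(0.1343904) = 110.7569 km
v = sqrt(mu/r) = 7667.1678 m/s = 7.6672 km/s
strips/day = v*86400/40075 = 7.6672*86400/40075 = 16.5301
coverage/day = strips * swath = 16.5301 * 110.7569 = 1830.8220 km
revisit = 40075 / 1830.8220 = 21.8891 days

21.8891 days


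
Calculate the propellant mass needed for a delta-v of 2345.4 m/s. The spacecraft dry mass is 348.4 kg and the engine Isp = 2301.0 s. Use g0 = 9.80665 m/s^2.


ve = Isp * g0 = 2301.0 * 9.80665 = 22565.101650 m/s
mass ratio = exp(dv/ve) = exp(2345.4/22565.101650) = 1.10953306
m_prop = m_dry * (mr - 1) = 348.4 * (1.10953306 - 1)
m_prop = 38.1613 kg

38.1613 kg


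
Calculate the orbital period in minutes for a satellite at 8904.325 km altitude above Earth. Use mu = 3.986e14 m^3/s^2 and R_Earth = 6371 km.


r = 15275.3250 km = 1.5275325e+07 m
T = 2*pi*sqrt(r^3/mu) = 2*pi*sqrt(3.5642764e+21 / 3.986e14)
T = 18788.7077 s = 313.1451 min

313.1451 minutes


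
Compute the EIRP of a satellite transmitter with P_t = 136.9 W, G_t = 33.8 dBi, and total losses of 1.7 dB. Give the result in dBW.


Pt = 136.9 W = 21.3640 dBW
EIRP = Pt_dBW + Gt - losses = 21.3640 + 33.8 - 1.7 = 53.4640 dBW

53.4640 dBW


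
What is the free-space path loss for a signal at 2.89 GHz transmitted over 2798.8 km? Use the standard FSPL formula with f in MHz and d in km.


f = 2.89 GHz = 2890.0000 MHz
d = 2798.8 km
FSPL = 32.44 + 20*log10(2890.0000) + 20*log10(2798.8)
FSPL = 32.44 + 69.2180 + 68.9394
FSPL = 170.5974 dB

170.5974 dB


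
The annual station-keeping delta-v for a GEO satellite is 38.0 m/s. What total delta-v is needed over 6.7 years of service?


dV = rate * years = 38.0 * 6.7
dV = 254.6000 m/s

254.6000 m/s


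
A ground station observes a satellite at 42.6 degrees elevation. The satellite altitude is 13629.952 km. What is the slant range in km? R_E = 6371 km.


h = 13629.952 km, el = 42.6 deg
d = -R_E*sin(el) + sqrt((R_E*sin(el))^2 + 2*R_E*h + h^2)
d = -6371.0000*sin(0.7435103) + sqrt((6371.0000*0.676876)^2 + 2*6371.0000*13629.952 + 13629.952^2)
d = 15131.0034 km

15131.0034 km


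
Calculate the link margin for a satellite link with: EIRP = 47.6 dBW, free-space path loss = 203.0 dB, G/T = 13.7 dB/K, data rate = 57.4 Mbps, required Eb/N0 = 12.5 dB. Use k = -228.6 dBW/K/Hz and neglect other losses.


C/N0 = EIRP - FSPL + G/T - k = 47.6 - 203.0 + 13.7 - (-228.6)
C/N0 = 86.9000 dB-Hz
R_b = 57.4 Mbps = 5.74e+07 bps -> 10*log10(R_b) = 77.5891 dB-Hz
Eb/N0 = C/N0 - 10*log10(R_b) = 86.9000 - 77.5891 = 9.3109 dB
Margin = Eb/N0 - Eb/N0_req = 9.3109 - 12.5 = -3.1891 dB (negative margin: link does not close)

-3.1891 dB


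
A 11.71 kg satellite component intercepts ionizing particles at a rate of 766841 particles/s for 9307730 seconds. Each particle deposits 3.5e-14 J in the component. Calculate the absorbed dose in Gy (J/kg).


Total energy deposited = rate * time * E_per
  = 766841 * 9307730 * 3.5e-14 = 0.2498142 J
Dose = E_total / mass = 0.2498142 / 11.71
Dose = 0.02133341 Gy

0.0213 Gy


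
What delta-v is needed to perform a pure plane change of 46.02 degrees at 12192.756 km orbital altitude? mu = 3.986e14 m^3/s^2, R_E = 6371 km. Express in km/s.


r = 18563.7560 km = 1.8563756e+07 m
V = sqrt(mu/r) = 4633.7833 m/s
di = 46.02 deg = 0.8032005 rad
dV = 2*V*sin(di/2) = 2*4633.7833*sin(0.4016003)
dV = 3622.6156 m/s = 3.6226 km/s

3.6226 km/s


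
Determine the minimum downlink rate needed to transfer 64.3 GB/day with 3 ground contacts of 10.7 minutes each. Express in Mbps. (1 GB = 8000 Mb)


total contact time = 3 * 10.7 * 60 = 1926.0000 s
data = 64.3 GB = 514400.0000 Mb
rate = 514400.0000 / 1926.0000 = 267.0820 Mbps

267.0820 Mbps


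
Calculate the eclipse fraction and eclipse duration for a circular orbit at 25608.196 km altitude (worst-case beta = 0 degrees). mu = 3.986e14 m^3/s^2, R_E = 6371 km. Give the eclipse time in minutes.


r = 31979.1960 km
T = 948.5523 min
Eclipse fraction = arcsin(R_E/r)/pi = arcsin(6371.0000/31979.1960)/pi
= arcsin(0.1992233)/pi = 0.0638419
Eclipse duration = 0.0638419 * 948.5523 = 60.5574 min

60.5574 minutes


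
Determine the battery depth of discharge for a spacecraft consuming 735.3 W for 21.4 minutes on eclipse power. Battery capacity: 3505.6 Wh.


E_used = P * t / 60 = 735.3 * 21.4 / 60 = 262.2570 Wh
DOD = E_used / E_total * 100 = 262.2570 / 3505.6 * 100
DOD = 7.4811 %

7.4811 %


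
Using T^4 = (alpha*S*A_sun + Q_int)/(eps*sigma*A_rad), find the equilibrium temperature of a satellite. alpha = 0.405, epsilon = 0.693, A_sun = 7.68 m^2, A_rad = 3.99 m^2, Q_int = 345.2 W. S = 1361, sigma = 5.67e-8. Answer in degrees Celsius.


Numerator = alpha*S*A_sun + Q_int = 0.405*1361*7.68 + 345.2 = 4578.4544 W
Denominator = eps*sigma*A_rad = 0.693*5.67e-8*3.99 = 1.5677947e-07 W/K^4
T^4 = 2.920315e+10 K^4
T = 413.3876 K = 140.2376 C

140.2376 degrees Celsius


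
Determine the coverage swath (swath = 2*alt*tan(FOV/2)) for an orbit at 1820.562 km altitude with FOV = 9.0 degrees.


FOV = 9.0 deg = 0.1570796 rad
swath = 2 * alt * tan(FOV/2) = 2 * 1820.562 * tan(0.07853982)
swath = 2 * 1820.562 * 0.07870171
swath = 286.5627 km

286.5627 km


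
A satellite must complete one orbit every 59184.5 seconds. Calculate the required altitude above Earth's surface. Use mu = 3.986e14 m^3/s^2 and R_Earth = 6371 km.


T = 59184.5 s
r = (mu*T^2/(4*pi^2))^(1/3) = (3.986e14 * 59184.5^2 / (4*pi^2))^(1/3)
r = 3.2824479e+07 m = 32824.4790 km
alt = r - R_E = 32824.4790 - 6371 = 26453.4790 km

26453.4790 km


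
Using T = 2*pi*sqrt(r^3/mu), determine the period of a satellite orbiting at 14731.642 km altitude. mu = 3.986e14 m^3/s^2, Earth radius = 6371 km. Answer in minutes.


r = 21102.6420 km = 2.1102642e+07 m
T = 2*pi*sqrt(r^3/mu) = 2*pi*sqrt(9.3974602e+21 / 3.986e14)
T = 30508.1918 s = 508.4699 min

508.4699 minutes


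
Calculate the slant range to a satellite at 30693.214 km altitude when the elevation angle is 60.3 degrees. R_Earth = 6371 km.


h = 30693.214 km, el = 60.3 deg
d = -R_E*sin(el) + sqrt((R_E*sin(el))^2 + 2*R_E*h + h^2)
d = -6371.0000*sin(1.0524) + sqrt((6371.0000*0.8686315)^2 + 2*6371.0000*30693.214 + 30693.214^2)
d = 31395.5038 km

31395.5038 km


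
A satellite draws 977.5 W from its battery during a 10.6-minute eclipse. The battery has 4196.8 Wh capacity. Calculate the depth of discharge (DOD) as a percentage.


E_used = P * t / 60 = 977.5 * 10.6 / 60 = 172.6917 Wh
DOD = E_used / E_total * 100 = 172.6917 / 4196.8 * 100
DOD = 4.1148 %

4.1148 %


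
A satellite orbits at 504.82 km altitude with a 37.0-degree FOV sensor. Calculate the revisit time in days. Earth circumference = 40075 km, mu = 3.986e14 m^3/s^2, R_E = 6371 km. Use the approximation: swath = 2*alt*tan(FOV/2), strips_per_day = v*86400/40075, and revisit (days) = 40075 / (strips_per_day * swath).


swath = 2*504.82*tan(0.3228859) = 337.8208 km
v = sqrt(mu/r) = 7613.8865 m/s = 7.6139 km/s
strips/day = v*86400/40075 = 7.6139*86400/40075 = 16.4152
coverage/day = strips * swath = 16.4152 * 337.8208 = 5545.4018 km
revisit = 40075 / 5545.4018 = 7.2267 days

7.2267 days


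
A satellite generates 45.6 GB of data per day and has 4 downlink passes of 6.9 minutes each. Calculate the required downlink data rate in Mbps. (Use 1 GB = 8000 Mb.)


total contact time = 4 * 6.9 * 60 = 1656.0000 s
data = 45.6 GB = 364800.0000 Mb
rate = 364800.0000 / 1656.0000 = 220.2899 Mbps

220.2899 Mbps


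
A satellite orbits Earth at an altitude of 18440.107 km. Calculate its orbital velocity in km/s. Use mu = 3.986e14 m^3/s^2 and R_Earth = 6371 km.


r = R_E + alt = 6371.0 + 18440.107 = 24811.1070 km = 2.4811107e+07 m
v = sqrt(mu/r) = sqrt(3.986e14 / 2.4811107e+07) = 4008.1649 m/s = 4.0082 km/s

4.0082 km/s


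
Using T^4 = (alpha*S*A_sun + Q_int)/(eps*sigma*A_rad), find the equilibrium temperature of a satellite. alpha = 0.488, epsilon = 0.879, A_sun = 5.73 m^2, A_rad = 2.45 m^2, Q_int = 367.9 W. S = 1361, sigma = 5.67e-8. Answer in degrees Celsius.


Numerator = alpha*S*A_sun + Q_int = 0.488*1361*5.73 + 367.9 = 4173.5826 W
Denominator = eps*sigma*A_rad = 0.879*5.67e-8*2.45 = 1.2210628e-07 W/K^4
T^4 = 3.4179917e+10 K^4
T = 429.9745 K = 156.8245 C

156.8245 degrees Celsius


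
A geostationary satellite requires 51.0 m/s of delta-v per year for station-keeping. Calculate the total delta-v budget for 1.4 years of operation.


dV = rate * years = 51.0 * 1.4
dV = 71.4000 m/s

71.4000 m/s


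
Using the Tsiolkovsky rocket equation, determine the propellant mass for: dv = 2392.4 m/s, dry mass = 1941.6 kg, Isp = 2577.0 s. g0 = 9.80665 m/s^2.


ve = Isp * g0 = 2577.0 * 9.80665 = 25271.737050 m/s
mass ratio = exp(dv/ve) = exp(2392.4/25271.737050) = 1.09929275
m_prop = m_dry * (mr - 1) = 1941.6 * (1.09929275 - 1)
m_prop = 192.7868 kg

192.7868 kg


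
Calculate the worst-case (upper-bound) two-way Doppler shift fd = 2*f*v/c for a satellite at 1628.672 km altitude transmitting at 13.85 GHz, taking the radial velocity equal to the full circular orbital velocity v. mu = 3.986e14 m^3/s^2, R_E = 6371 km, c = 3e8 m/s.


r = 7.999672e+06 m
v = sqrt(mu/r) = 7058.8273 m/s (worst-case radial velocity)
f = 13.85 GHz = 1.385e+10 Hz
fd = 2*f*v/c = 2*1.385e+10*7058.8273/3.0e+08
fd = 651765.0544 Hz

651765.0544 Hz


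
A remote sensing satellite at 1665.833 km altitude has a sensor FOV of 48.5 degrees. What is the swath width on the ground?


FOV = 48.5 deg = 0.8464847 rad
swath = 2 * alt * tan(FOV/2) = 2 * 1665.833 * tan(0.4232423)
swath = 2 * 1665.833 * 0.4504672
swath = 1500.8061 km

1500.8061 km


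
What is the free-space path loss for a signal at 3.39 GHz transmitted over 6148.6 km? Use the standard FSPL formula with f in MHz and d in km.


f = 3.39 GHz = 3390.0000 MHz
d = 6148.6 km
FSPL = 32.44 + 20*log10(3390.0000) + 20*log10(6148.6)
FSPL = 32.44 + 70.6040 + 75.7755
FSPL = 178.8195 dB

178.8195 dB


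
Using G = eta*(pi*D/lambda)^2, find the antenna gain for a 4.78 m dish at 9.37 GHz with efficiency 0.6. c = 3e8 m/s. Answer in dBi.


lambda = c/f = 3e8 / 9.37e+09 = 0.03201708 m
G = eta*(pi*D/lambda)^2 = 0.6*(pi*4.78/0.03201708)^2
G = 131990.7393 (linear)
G = 10*log10(131990.7393) = 51.2054 dBi

51.2054 dBi


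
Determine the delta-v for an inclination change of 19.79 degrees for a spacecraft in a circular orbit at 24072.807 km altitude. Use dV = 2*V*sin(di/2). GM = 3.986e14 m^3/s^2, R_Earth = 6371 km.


r = 30443.8070 km = 3.0443807e+07 m
V = sqrt(mu/r) = 3618.4216 m/s
di = 19.79 deg = 0.3454007 rad
dV = 2*V*sin(di/2) = 2*3618.4216*sin(0.1727003)
dV = 1243.6018 m/s = 1.2436 km/s

1.2436 km/s


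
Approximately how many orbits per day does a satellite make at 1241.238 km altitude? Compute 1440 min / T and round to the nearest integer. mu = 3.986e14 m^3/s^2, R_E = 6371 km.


r = 7.612238e+06 m
T = 2*pi*sqrt(r^3/mu) = 6609.6697 s = 110.1612 min
revs/day = 1440 / 110.1612 = 13.0718
Rounded: 13 revolutions per day

13 revolutions per day


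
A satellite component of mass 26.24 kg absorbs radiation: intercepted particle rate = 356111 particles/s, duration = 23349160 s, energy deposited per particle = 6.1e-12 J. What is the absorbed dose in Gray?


Total energy deposited = rate * time * E_per
  = 356111 * 23349160 * 6.1e-12 = 50.7208 J
Dose = E_total / mass = 50.7208 / 26.24
Dose = 1.9330 Gy

1.9330 Gy


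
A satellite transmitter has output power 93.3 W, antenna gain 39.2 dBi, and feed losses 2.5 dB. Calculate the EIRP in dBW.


Pt = 93.3 W = 19.6988 dBW
EIRP = Pt_dBW + Gt - losses = 19.6988 + 39.2 - 2.5 = 56.3988 dBW

56.3988 dBW


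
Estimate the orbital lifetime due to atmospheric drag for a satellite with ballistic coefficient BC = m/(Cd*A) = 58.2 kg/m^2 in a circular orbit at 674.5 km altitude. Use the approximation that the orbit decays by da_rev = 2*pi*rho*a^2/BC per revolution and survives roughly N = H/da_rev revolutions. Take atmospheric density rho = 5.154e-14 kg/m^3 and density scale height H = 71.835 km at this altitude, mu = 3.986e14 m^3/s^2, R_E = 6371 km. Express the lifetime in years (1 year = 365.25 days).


a = R_E + alt = 7045.5000 km = 7.0455e+06 m
da_rev = 2*pi*rho*a^2/BC = 2*pi*5.154e-14*(7.0455e+06)^2/58.2 = 0.276200803 m per revolution
N = H/da_rev = 71835.0000 m / 0.276200803 m = 260082.5171 revolutions
P = 2*pi*sqrt(a^3/mu) = 5885.4402 s
lifetime = N*P = 260082.5171 * 5885.4402 = 1.5307001e+09 s = 17716.4363 days
years = 17716.4363 / 365.25 = 48.5050 years

48.5050 years


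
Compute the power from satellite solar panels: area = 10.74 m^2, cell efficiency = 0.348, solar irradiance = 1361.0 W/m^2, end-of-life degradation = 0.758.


P = area * eta * S * degradation
P = 10.74 * 0.348 * 1361.0 * 0.758
P = 3855.7677 W

3855.7677 W


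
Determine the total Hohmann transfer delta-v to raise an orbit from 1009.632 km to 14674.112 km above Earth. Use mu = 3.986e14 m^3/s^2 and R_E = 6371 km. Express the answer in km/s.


r1 = 7380.6320 km = 7.380632e+06 m
r2 = 21045.1120 km = 2.1045112e+07 m
dv1 = sqrt(mu/r1)*(sqrt(2*r2/(r1+r2)) - 1) = 1593.5589 m/s
dv2 = sqrt(mu/r2)*(1 - sqrt(2*r1/(r1+r2))) = 1215.8767 m/s
total dv = |dv1| + |dv2| = 1593.5589 + 1215.8767 = 2809.4356 m/s = 2.8094 km/s

2.8094 km/s


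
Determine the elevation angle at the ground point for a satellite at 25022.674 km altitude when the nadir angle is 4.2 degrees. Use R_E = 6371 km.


r = R_E + alt = 31393.6740 km
Law of sines in the satellite / Earth-center / ground-point triangle:
  sin(nadir)/R_E = sin(90 + el)/r  =>  cos(el) = (r/R_E)*sin(nadir)
cos(el) = (31393.6740 / 6371.0000) * sin(4.2 deg) = 0.3608878
el = arccos(0.3608878) = 68.8453 deg
(Earth-central angle = 90 - nadir - el = 16.9547 deg)

68.8453 degrees


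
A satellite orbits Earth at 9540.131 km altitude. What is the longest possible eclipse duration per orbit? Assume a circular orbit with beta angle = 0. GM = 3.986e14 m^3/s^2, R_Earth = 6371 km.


r = 15911.1310 km
T = 332.8983 min
Eclipse fraction = arcsin(R_E/r)/pi = arcsin(6371.0000/15911.1310)/pi
= arcsin(0.4004115)/pi = 0.1311328
Eclipse duration = 0.1311328 * 332.8983 = 43.6539 min

43.6539 minutes


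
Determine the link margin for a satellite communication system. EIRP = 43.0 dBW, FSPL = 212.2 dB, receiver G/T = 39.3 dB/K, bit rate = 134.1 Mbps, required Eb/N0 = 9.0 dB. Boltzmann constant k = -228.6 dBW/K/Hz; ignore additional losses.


C/N0 = EIRP - FSPL + G/T - k = 43.0 - 212.2 + 39.3 - (-228.6)
C/N0 = 98.7000 dB-Hz
R_b = 134.1 Mbps = 1.341e+08 bps -> 10*log10(R_b) = 81.2743 dB-Hz
Eb/N0 = C/N0 - 10*log10(R_b) = 98.7000 - 81.2743 = 17.4257 dB
Margin = Eb/N0 - Eb/N0_req = 17.4257 - 9.0 = 8.4257 dB (link closes)

8.4257 dB


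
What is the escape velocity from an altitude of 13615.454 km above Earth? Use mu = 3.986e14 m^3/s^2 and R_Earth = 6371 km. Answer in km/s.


r = 6371.0 + 13615.454 = 19986.4540 km = 1.9986454e+07 m
v_esc = sqrt(2*mu/r) = sqrt(2*3.986e14 / 1.9986454e+07)
v_esc = 6315.6168 m/s = 6.3156 km/s

6.3156 km/s


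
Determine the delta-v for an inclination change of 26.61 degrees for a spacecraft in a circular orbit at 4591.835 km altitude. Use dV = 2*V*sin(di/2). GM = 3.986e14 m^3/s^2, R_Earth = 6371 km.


r = 10962.8350 km = 1.0962835e+07 m
V = sqrt(mu/r) = 6029.8597 m/s
di = 26.61 deg = 0.4644321 rad
dV = 2*V*sin(di/2) = 2*6029.8597*sin(0.2322161)
dV = 2775.3595 m/s = 2.7754 km/s

2.7754 km/s


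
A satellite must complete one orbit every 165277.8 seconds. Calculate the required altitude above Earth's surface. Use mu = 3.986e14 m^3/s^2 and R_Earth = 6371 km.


T = 165277.8 s
r = (mu*T^2/(4*pi^2))^(1/3) = (3.986e14 * 165277.8^2 / (4*pi^2))^(1/3)
r = 6.5093187e+07 m = 65093.1869 km
alt = r - R_E = 65093.1869 - 6371 = 58722.1869 km

58722.1869 km


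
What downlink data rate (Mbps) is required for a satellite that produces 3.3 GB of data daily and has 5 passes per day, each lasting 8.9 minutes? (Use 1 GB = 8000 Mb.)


total contact time = 5 * 8.9 * 60 = 2670.0000 s
data = 3.3 GB = 26400.0000 Mb
rate = 26400.0000 / 2670.0000 = 9.8876 Mbps

9.8876 Mbps


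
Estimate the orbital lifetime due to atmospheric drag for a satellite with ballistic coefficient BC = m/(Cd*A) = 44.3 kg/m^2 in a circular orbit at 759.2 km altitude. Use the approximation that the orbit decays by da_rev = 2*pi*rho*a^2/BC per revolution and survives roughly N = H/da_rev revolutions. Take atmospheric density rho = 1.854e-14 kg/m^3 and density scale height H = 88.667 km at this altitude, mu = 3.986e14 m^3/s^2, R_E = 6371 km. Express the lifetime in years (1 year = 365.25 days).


a = R_E + alt = 7130.2000 km = 7.1302e+06 m
da_rev = 2*pi*rho*a^2/BC = 2*pi*1.854e-14*(7.1302e+06)^2/44.3 = 0.133687036 m per revolution
N = H/da_rev = 88667.0000 m / 0.133687036 m = 663243.0670 revolutions
P = 2*pi*sqrt(a^3/mu) = 5991.8894 s
lifetime = N*P = 663243.0670 * 5991.8894 = 3.9740791e+09 s = 45996.2860 days
years = 45996.2860 / 365.25 = 125.9310 years

125.9310 years


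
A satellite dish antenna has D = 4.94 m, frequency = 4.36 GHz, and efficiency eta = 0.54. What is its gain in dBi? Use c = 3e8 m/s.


lambda = c/f = 3e8 / 4.36e+09 = 0.06880734 m
G = eta*(pi*D/lambda)^2 = 0.54*(pi*4.94/0.06880734)^2
G = 27471.2153 (linear)
G = 10*log10(27471.2153) = 44.3888 dBi

44.3888 dBi


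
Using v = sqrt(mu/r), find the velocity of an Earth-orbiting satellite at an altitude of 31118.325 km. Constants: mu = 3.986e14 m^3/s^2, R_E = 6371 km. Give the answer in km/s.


r = R_E + alt = 6371.0 + 31118.325 = 37489.3250 km = 3.7489325e+07 m
v = sqrt(mu/r) = sqrt(3.986e14 / 3.7489325e+07) = 3260.7300 m/s = 3.2607 km/s

3.2607 km/s


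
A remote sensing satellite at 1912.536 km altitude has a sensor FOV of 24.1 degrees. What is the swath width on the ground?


FOV = 24.1 deg = 0.4206243 rad
swath = 2 * alt * tan(FOV/2) = 2 * 1912.536 * tan(0.2103122)
swath = 2 * 1912.536 * 0.2134688
swath = 816.5336 km

816.5336 km


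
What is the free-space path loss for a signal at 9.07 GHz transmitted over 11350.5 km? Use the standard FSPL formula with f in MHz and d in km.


f = 9.07 GHz = 9070.0000 MHz
d = 11350.5 km
FSPL = 32.44 + 20*log10(9070.0000) + 20*log10(11350.5)
FSPL = 32.44 + 79.1521 + 81.1003
FSPL = 192.6924 dB

192.6924 dB


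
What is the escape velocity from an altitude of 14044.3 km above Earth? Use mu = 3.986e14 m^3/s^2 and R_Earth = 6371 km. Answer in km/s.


r = 6371.0 + 14044.3 = 20415.3000 km = 2.04153e+07 m
v_esc = sqrt(2*mu/r) = sqrt(2*3.986e14 / 2.04153e+07)
v_esc = 6248.9315 m/s = 6.2489 km/s

6.2489 km/s


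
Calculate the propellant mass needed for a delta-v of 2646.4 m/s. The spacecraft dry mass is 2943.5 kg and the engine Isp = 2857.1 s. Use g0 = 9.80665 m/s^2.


ve = Isp * g0 = 2857.1 * 9.80665 = 28018.579715 m/s
mass ratio = exp(dv/ve) = exp(2646.4/28018.579715) = 1.09905598
m_prop = m_dry * (mr - 1) = 2943.5 * (1.09905598 - 1)
m_prop = 291.5713 kg

291.5713 kg


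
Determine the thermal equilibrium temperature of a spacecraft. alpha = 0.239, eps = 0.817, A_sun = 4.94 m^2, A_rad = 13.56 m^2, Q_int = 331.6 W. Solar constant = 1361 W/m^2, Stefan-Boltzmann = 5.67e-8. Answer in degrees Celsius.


Numerator = alpha*S*A_sun + Q_int = 0.239*1361*4.94 + 331.6 = 1938.4783 W
Denominator = eps*sigma*A_rad = 0.817*5.67e-8*13.56 = 6.2815208e-07 W/K^4
T^4 = 3.0860015e+09 K^4
T = 235.6943 K = -37.4557 C

-37.4557 degrees Celsius


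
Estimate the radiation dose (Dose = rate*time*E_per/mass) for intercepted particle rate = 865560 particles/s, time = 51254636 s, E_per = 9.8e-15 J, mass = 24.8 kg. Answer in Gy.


Total energy deposited = rate * time * E_per
  = 865560 * 51254636 * 9.8e-15 = 0.4347668 J
Dose = E_total / mass = 0.4347668 / 24.8
Dose = 0.01753092 Gy

0.0175 Gy


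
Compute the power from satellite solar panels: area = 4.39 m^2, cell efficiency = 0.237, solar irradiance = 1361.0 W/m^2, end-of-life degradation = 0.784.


P = area * eta * S * degradation
P = 4.39 * 0.237 * 1361.0 * 0.784
P = 1110.1638 W

1110.1638 W


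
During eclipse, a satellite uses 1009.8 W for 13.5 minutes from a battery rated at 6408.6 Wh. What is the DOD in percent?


E_used = P * t / 60 = 1009.8 * 13.5 / 60 = 227.2050 Wh
DOD = E_used / E_total * 100 = 227.2050 / 6408.6 * 100
DOD = 3.5453 %

3.5453 %


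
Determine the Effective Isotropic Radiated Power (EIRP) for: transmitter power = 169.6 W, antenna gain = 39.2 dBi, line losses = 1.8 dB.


Pt = 169.6 W = 22.2943 dBW
EIRP = Pt_dBW + Gt - losses = 22.2943 + 39.2 - 1.8 = 59.6943 dBW

59.6943 dBW


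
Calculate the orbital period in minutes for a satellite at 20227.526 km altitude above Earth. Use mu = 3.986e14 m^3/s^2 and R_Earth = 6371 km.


r = 26598.5260 km = 2.6598526e+07 m
T = 2*pi*sqrt(r^3/mu) = 2*pi*sqrt(1.8817967e+22 / 3.986e14)
T = 43171.5435 s = 719.5257 min

719.5257 minutes


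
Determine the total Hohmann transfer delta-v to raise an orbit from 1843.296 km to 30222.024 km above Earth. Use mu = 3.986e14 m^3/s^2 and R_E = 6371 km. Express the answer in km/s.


r1 = 8214.2960 km = 8.214296e+06 m
r2 = 36593.0240 km = 3.6593024e+07 m
dv1 = sqrt(mu/r1)*(sqrt(2*r2/(r1+r2)) - 1) = 1936.7286 m/s
dv2 = sqrt(mu/r2)*(1 - sqrt(2*r1/(r1+r2))) = 1301.9634 m/s
total dv = |dv1| + |dv2| = 1936.7286 + 1301.9634 = 3238.6921 m/s = 3.2387 km/s

3.2387 km/s


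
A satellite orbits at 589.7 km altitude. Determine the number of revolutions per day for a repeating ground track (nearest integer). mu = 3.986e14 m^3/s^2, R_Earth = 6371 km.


r = 6.9607e+06 m
T = 2*pi*sqrt(r^3/mu) = 5779.5044 s = 96.3251 min
revs/day = 1440 / 96.3251 = 14.9494
Rounded: 15 revolutions per day

15 revolutions per day


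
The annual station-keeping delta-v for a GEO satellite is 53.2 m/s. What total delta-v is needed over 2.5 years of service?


dV = rate * years = 53.2 * 2.5
dV = 133.0000 m/s

133.0000 m/s


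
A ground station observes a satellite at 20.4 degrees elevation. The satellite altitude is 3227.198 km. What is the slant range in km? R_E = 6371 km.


h = 3227.198 km, el = 20.4 deg
d = -R_E*sin(el) + sqrt((R_E*sin(el))^2 + 2*R_E*h + h^2)
d = -6371.0000*sin(0.3560472) + sqrt((6371.0000*0.348572)^2 + 2*6371.0000*3227.198 + 3227.198^2)
d = 5293.7339 km

5293.7339 km


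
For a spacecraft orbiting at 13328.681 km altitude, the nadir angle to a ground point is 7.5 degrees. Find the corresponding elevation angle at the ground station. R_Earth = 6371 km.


r = R_E + alt = 19699.6810 km
Law of sines in the satellite / Earth-center / ground-point triangle:
  sin(nadir)/R_E = sin(90 + el)/r  =>  cos(el) = (r/R_E)*sin(nadir)
cos(el) = (19699.6810 / 6371.0000) * sin(7.5 deg) = 0.4035982
el = arccos(0.4035982) = 66.1967 deg
(Earth-central angle = 90 - nadir - el = 16.3033 deg)

66.1967 degrees


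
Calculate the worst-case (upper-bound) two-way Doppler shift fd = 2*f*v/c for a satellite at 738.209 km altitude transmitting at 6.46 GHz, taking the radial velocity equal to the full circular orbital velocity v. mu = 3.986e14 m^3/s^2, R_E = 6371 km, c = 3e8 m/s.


r = 7.109209e+06 m
v = sqrt(mu/r) = 7487.8650 m/s (worst-case radial velocity)
f = 6.46 GHz = 6.46e+09 Hz
fd = 2*f*v/c = 2*6.46e+09*7487.8650/3.0e+08
fd = 322477.3863 Hz

322477.3863 Hz


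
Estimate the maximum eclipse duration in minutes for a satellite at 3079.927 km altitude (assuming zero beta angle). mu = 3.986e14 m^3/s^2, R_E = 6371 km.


r = 9450.9270 km
T = 152.3953 min
Eclipse fraction = arcsin(R_E/r)/pi = arcsin(6371.0000/9450.9270)/pi
= arcsin(0.6741138)/pi = 0.2354743
Eclipse duration = 0.2354743 * 152.3953 = 35.8852 min

35.8852 minutes


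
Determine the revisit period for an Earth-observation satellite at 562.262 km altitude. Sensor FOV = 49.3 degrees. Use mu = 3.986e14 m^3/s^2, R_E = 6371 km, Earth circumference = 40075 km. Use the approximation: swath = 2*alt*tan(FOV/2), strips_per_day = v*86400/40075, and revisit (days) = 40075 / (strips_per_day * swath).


swath = 2*562.262*tan(0.4302237) = 516.0348 km
v = sqrt(mu/r) = 7582.2804 m/s = 7.5823 km/s
strips/day = v*86400/40075 = 7.5823*86400/40075 = 16.3471
coverage/day = strips * swath = 16.3471 * 516.0348 = 8435.6594 km
revisit = 40075 / 8435.6594 = 4.7507 days

4.7507 days


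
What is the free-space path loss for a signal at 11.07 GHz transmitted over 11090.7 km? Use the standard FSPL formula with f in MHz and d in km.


f = 11.07 GHz = 11070.0000 MHz
d = 11090.7 km
FSPL = 32.44 + 20*log10(11070.0000) + 20*log10(11090.7)
FSPL = 32.44 + 80.8830 + 80.8992
FSPL = 194.2221 dB

194.2221 dB


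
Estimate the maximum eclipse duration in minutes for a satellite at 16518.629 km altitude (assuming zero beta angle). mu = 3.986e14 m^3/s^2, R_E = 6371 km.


r = 22889.6290 km
T = 574.4049 min
Eclipse fraction = arcsin(R_E/r)/pi = arcsin(6371.0000/22889.6290)/pi
= arcsin(0.2783357)/pi = 0.08978276
Eclipse duration = 0.08978276 * 574.4049 = 51.5717 min

51.5717 minutes


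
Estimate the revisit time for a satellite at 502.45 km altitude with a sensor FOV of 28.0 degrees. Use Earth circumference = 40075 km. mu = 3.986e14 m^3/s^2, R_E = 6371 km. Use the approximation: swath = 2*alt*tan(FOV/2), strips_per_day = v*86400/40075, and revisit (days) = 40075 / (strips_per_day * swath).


swath = 2*502.45*tan(0.2443461) = 250.5497 km
v = sqrt(mu/r) = 7615.1990 m/s = 7.6152 km/s
strips/day = v*86400/40075 = 7.6152*86400/40075 = 16.4180
coverage/day = strips * swath = 16.4180 * 250.5497 = 4113.5367 km
revisit = 40075 / 4113.5367 = 9.7422 days

9.7422 days


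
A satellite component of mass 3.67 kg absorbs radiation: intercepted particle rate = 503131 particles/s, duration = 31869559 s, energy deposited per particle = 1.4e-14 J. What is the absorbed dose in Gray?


Total energy deposited = rate * time * E_per
  = 503131 * 31869559 * 1.4e-14 = 0.2244839 J
Dose = E_total / mass = 0.2244839 / 3.67
Dose = 0.06116727 Gy

0.0612 Gy


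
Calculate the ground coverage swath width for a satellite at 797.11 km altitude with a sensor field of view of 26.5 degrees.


FOV = 26.5 deg = 0.4625123 rad
swath = 2 * alt * tan(FOV/2) = 2 * 797.11 * tan(0.2312561)
swath = 2 * 797.11 * 0.2354687
swath = 375.3890 km

375.3890 km


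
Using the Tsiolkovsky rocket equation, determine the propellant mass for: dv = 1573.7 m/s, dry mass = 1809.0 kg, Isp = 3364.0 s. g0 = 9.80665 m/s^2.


ve = Isp * g0 = 3364.0 * 9.80665 = 32989.570600 m/s
mass ratio = exp(dv/ve) = exp(1573.7/32989.570600) = 1.04885905
m_prop = m_dry * (mr - 1) = 1809.0 * (1.04885905 - 1)
m_prop = 88.3860 kg

88.3860 kg


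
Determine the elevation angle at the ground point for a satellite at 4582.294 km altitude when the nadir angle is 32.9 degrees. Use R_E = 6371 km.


r = R_E + alt = 10953.2940 km
Law of sines in the satellite / Earth-center / ground-point triangle:
  sin(nadir)/R_E = sin(90 + el)/r  =>  cos(el) = (r/R_E)*sin(nadir)
cos(el) = (10953.2940 / 6371.0000) * sin(32.9 deg) = 0.9338486
el = arccos(0.9338486) = 20.9571 deg
(Earth-central angle = 90 - nadir - el = 36.1429 deg)

20.9571 degrees


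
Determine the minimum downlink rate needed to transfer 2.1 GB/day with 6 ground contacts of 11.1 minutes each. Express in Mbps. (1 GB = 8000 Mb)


total contact time = 6 * 11.1 * 60 = 3996.0000 s
data = 2.1 GB = 16800.0000 Mb
rate = 16800.0000 / 3996.0000 = 4.2042 Mbps

4.2042 Mbps


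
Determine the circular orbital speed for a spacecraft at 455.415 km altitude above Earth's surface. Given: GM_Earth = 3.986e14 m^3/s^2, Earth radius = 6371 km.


r = R_E + alt = 6371.0 + 455.415 = 6826.4150 km = 6.826415e+06 m
v = sqrt(mu/r) = sqrt(3.986e14 / 6.826415e+06) = 7641.3889 m/s = 7.6414 km/s

7.6414 km/s


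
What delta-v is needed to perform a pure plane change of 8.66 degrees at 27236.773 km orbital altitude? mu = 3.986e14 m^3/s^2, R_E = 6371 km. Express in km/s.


r = 33607.7730 km = 3.3607773e+07 m
V = sqrt(mu/r) = 3443.8861 m/s
di = 8.66 deg = 0.1511455 rad
dV = 2*V*sin(di/2) = 2*3443.8861*sin(0.07557276)
dV = 520.0326 m/s = 0.5200326 km/s

0.5200 km/s


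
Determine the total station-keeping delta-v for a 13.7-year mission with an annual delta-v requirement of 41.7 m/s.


dV = rate * years = 41.7 * 13.7
dV = 571.2900 m/s

571.2900 m/s


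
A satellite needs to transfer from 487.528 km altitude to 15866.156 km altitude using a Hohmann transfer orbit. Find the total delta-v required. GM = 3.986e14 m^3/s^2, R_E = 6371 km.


r1 = 6858.5280 km = 6.858528e+06 m
r2 = 22237.1560 km = 2.2237156e+07 m
dv1 = sqrt(mu/r1)*(sqrt(2*r2/(r1+r2)) - 1) = 1801.7853 m/s
dv2 = sqrt(mu/r2)*(1 - sqrt(2*r1/(r1+r2))) = 1326.7861 m/s
total dv = |dv1| + |dv2| = 1801.7853 + 1326.7861 = 3128.5714 m/s = 3.1286 km/s

3.1286 km/s


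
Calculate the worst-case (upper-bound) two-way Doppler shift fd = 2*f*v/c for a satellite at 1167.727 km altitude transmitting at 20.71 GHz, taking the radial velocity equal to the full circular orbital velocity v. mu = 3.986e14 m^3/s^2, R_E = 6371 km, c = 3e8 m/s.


r = 7.538727e+06 m
v = sqrt(mu/r) = 7271.4268 m/s (worst-case radial velocity)
f = 20.71 GHz = 2.071e+10 Hz
fd = 2*f*v/c = 2*2.071e+10*7271.4268/3.0e+08
fd = 1.0039417e+06 Hz

1.0039e+06 Hz


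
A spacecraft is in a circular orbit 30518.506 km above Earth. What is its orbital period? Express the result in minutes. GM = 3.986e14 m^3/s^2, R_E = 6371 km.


r = 36889.5060 km = 3.6889506e+07 m
T = 2*pi*sqrt(r^3/mu) = 2*pi*sqrt(5.0200555e+22 / 3.986e14)
T = 70512.3973 s = 1175.2066 min

1175.2066 minutes


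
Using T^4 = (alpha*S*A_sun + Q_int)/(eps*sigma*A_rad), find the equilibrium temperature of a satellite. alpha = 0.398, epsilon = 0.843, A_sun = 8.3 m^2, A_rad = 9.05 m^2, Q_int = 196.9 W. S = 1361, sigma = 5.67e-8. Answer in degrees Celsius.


Numerator = alpha*S*A_sun + Q_int = 0.398*1361*8.3 + 196.9 = 4692.8274 W
Denominator = eps*sigma*A_rad = 0.843*5.67e-8*9.05 = 4.325728e-07 W/K^4
T^4 = 1.0848642e+10 K^4
T = 322.7333 K = 49.5833 C

49.5833 degrees Celsius


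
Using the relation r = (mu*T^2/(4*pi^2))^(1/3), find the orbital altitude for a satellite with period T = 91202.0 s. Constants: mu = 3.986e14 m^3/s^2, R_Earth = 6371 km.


T = 91202.0 s
r = (mu*T^2/(4*pi^2))^(1/3) = (3.986e14 * 91202.0^2 / (4*pi^2))^(1/3)
r = 4.3792065e+07 m = 43792.0653 km
alt = r - R_E = 43792.0653 - 6371 = 37421.0653 km

37421.0653 km


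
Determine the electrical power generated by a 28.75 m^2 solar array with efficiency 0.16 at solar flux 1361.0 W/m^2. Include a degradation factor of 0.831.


P = area * eta * S * degradation
P = 28.75 * 0.16 * 1361.0 * 0.831
P = 5202.5586 W

5202.5586 W


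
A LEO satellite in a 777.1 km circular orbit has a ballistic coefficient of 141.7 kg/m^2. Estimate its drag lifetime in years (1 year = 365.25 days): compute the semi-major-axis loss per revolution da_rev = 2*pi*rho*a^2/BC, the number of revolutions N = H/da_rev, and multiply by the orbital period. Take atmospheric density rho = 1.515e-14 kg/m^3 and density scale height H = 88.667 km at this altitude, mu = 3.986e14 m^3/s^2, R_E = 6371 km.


a = R_E + alt = 7148.1000 km = 7.1481e+06 m
da_rev = 2*pi*rho*a^2/BC = 2*pi*1.515e-14*(7.1481e+06)^2/141.7 = 0.0343244739 m per revolution
N = H/da_rev = 88667.0000 m / 0.0343244739 m = 2.5832006e+06 revolutions
P = 2*pi*sqrt(a^3/mu) = 6014.4671 s
lifetime = N*P = 2.5832006e+06 * 6014.4671 = 1.5536575e+10 s = 179821.4654 days
years = 179821.4654 / 365.25 = 492.3243 years

492.3243 years


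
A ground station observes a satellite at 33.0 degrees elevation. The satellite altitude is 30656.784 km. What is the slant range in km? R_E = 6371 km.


h = 30656.784 km, el = 33.0 deg
d = -R_E*sin(el) + sqrt((R_E*sin(el))^2 + 2*R_E*h + h^2)
d = -6371.0000*sin(0.5759587) + sqrt((6371.0000*0.544639)^2 + 2*6371.0000*30656.784 + 30656.784^2)
d = 33170.3465 km

33170.3465 km


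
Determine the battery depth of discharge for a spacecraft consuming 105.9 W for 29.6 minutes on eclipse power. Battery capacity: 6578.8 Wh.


E_used = P * t / 60 = 105.9 * 29.6 / 60 = 52.2440 Wh
DOD = E_used / E_total * 100 = 52.2440 / 6578.8 * 100
DOD = 0.7941266 %

0.7941 %


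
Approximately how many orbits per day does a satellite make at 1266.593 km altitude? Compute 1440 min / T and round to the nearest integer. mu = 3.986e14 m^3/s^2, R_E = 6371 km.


r = 7.637593e+06 m
T = 2*pi*sqrt(r^3/mu) = 6642.7206 s = 110.7120 min
revs/day = 1440 / 110.7120 = 13.0067
Rounded: 13 revolutions per day

13 revolutions per day


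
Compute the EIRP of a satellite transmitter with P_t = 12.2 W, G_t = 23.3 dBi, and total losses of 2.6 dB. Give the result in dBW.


Pt = 12.2 W = 10.8636 dBW
EIRP = Pt_dBW + Gt - losses = 10.8636 + 23.3 - 2.6 = 31.5636 dBW

31.5636 dBW


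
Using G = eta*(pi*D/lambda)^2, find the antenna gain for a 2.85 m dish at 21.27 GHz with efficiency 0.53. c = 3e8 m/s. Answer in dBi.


lambda = c/f = 3e8 / 2.127e+10 = 0.01410437 m
G = eta*(pi*D/lambda)^2 = 0.53*(pi*2.85/0.01410437)^2
G = 213578.6344 (linear)
G = 10*log10(213578.6344) = 53.2956 dBi

53.2956 dBi


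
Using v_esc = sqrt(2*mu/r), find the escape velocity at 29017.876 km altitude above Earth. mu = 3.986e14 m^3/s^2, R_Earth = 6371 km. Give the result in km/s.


r = 6371.0 + 29017.876 = 35388.8760 km = 3.5388876e+07 m
v_esc = sqrt(2*mu/r) = sqrt(2*3.986e14 / 3.5388876e+07)
v_esc = 4746.2462 m/s = 4.7462 km/s

4.7462 km/s


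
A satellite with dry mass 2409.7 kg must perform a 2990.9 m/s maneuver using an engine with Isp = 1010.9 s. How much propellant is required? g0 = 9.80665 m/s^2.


ve = Isp * g0 = 1010.9 * 9.80665 = 9913.542485 m/s
mass ratio = exp(dv/ve) = exp(2990.9/9913.542485) = 1.35215337
m_prop = m_dry * (mr - 1) = 2409.7 * (1.35215337 - 1)
m_prop = 848.5840 kg

848.5840 kg


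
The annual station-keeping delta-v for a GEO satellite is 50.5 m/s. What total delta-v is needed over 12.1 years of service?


dV = rate * years = 50.5 * 12.1
dV = 611.0500 m/s

611.0500 m/s


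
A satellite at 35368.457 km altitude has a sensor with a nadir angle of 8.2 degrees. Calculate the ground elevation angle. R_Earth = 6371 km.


r = R_E + alt = 41739.4570 km
Law of sines in the satellite / Earth-center / ground-point triangle:
  sin(nadir)/R_E = sin(90 + el)/r  =>  cos(el) = (r/R_E)*sin(nadir)
cos(el) = (41739.4570 / 6371.0000) * sin(8.2 deg) = 0.9344301
el = arccos(0.9344301) = 20.8637 deg
(Earth-central angle = 90 - nadir - el = 60.9363 deg)

20.8637 degrees


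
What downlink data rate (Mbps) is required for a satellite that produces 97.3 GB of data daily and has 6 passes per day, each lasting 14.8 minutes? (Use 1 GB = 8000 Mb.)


total contact time = 6 * 14.8 * 60 = 5328.0000 s
data = 97.3 GB = 778400.0000 Mb
rate = 778400.0000 / 5328.0000 = 146.0961 Mbps

146.0961 Mbps


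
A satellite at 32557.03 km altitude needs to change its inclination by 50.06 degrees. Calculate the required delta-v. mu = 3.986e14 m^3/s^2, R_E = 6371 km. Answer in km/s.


r = 38928.0300 km = 3.892803e+07 m
V = sqrt(mu/r) = 3199.9076 m/s
di = 50.06 deg = 0.8737118 rad
dV = 2*V*sin(di/2) = 2*3199.9076*sin(0.4368559)
dV = 2707.7154 m/s = 2.7077 km/s

2.7077 km/s


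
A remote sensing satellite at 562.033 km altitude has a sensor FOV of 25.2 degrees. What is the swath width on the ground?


FOV = 25.2 deg = 0.439823 rad
swath = 2 * alt * tan(FOV/2) = 2 * 562.033 * tan(0.2199115)
swath = 2 * 562.033 * 0.2235265
swath = 251.2585 km

251.2585 km


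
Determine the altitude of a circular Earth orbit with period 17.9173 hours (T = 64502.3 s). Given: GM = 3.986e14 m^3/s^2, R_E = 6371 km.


T = 64502.3 s
r = (mu*T^2/(4*pi^2))^(1/3) = (3.986e14 * 64502.3^2 / (4*pi^2))^(1/3)
r = 3.4762365e+07 m = 34762.3654 km
alt = r - R_E = 34762.3654 - 6371 = 28391.3654 km

28391.3654 km


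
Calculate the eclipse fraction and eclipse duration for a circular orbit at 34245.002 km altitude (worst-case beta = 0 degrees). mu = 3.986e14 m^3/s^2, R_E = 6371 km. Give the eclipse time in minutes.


r = 40616.0020 km
T = 1357.7060 min
Eclipse fraction = arcsin(R_E/r)/pi = arcsin(6371.0000/40616.0020)/pi
= arcsin(0.1568594)/pi = 0.05013694
Eclipse duration = 0.05013694 * 1357.7060 = 68.0712 min

68.0712 minutes


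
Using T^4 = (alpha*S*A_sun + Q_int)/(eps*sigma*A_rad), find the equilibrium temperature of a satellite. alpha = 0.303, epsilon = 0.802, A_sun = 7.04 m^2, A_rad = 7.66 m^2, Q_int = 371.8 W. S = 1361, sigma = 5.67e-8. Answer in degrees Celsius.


Numerator = alpha*S*A_sun + Q_int = 0.303*1361*7.04 + 371.8 = 3274.9763 W
Denominator = eps*sigma*A_rad = 0.802*5.67e-8*7.66 = 3.4832624e-07 W/K^4
T^4 = 9.4020372e+09 K^4
T = 311.3906 K = 38.2406 C

38.2406 degrees Celsius


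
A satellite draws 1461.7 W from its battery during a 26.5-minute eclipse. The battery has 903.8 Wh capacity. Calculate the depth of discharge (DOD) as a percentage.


E_used = P * t / 60 = 1461.7 * 26.5 / 60 = 645.5842 Wh
DOD = E_used / E_total * 100 = 645.5842 / 903.8 * 100
DOD = 71.4300 %

71.4300 %


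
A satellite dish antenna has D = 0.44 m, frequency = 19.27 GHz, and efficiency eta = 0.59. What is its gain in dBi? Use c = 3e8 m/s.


lambda = c/f = 3e8 / 1.927e+10 = 0.01556824 m
G = eta*(pi*D/lambda)^2 = 0.59*(pi*0.44/0.01556824)^2
G = 4651.3394 (linear)
G = 10*log10(4651.3394) = 36.6758 dBi

36.6758 dBi


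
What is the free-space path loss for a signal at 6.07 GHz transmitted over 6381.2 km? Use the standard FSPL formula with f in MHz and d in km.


f = 6.07 GHz = 6070.0000 MHz
d = 6381.2 km
FSPL = 32.44 + 20*log10(6070.0000) + 20*log10(6381.2)
FSPL = 32.44 + 75.6638 + 76.0980
FSPL = 184.2018 dB

184.2018 dB


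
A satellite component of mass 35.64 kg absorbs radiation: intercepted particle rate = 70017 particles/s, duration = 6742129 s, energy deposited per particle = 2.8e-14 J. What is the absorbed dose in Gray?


Total energy deposited = rate * time * E_per
  = 70017 * 6742129 * 2.8e-14 = 0.01321778 J
Dose = E_total / mass = 0.01321778 / 35.64
Dose = 3.7086931e-04 Gy

3.7087e-04 Gy


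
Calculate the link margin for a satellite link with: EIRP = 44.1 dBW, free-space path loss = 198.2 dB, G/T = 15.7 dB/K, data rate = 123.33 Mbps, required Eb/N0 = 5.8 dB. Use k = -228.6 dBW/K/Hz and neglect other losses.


C/N0 = EIRP - FSPL + G/T - k = 44.1 - 198.2 + 15.7 - (-228.6)
C/N0 = 90.2000 dB-Hz
R_b = 123.33 Mbps = 1.2333e+08 bps -> 10*log10(R_b) = 80.9107 dB-Hz
Eb/N0 = C/N0 - 10*log10(R_b) = 90.2000 - 80.9107 = 9.2893 dB
Margin = Eb/N0 - Eb/N0_req = 9.2893 - 5.8 = 3.4893 dB (link closes)

3.4893 dB
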